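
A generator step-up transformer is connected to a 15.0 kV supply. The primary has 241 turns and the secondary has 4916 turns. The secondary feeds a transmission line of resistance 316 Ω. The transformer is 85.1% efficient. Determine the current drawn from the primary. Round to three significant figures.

I_p ≈ 23200 A

V_s = 15000 × 4916/241 = 305980 V.
I_s = V_s/R = 305980/316 = 968.28 A.
P_out = V_s I_s = 305980 × 968.28 = 2.9627×10^8 W.
P_in = P_out/η = 2.9627×10^8/0.851 = 3.4814×10^8 W.
I_p = P_in/V_p = 3.4814×10^8/15000 = 23200 A.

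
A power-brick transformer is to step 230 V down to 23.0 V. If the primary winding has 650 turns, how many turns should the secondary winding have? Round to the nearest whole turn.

N_s/N_p = V_s/V_p, so N_s = 650 × 23.0/230 = 65.0 ≈ 65 turns.

N_s = 65 turns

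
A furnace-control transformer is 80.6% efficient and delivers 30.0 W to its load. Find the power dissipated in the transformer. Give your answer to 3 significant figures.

P_in = P_out/η = 30.0/0.806 = 37.2208 W.
P_loss = P_in − P_out = 37.2208 − 30.0 = 7.22 W.

P_loss ≈ 7.22 W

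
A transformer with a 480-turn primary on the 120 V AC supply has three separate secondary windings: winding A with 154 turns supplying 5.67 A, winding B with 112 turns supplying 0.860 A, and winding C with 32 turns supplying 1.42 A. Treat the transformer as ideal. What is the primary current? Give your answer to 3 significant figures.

V_A = 120 × 154/480 = 38.500 V; V_B = 120 × 112/480 = 28.000 V; V_C = 120 × 32/480 = 8.0000 V.
P_out = V_A I_A + V_B I_B + V_C I_C = 38.500×5.67 + 28.000×0.860 + 8.0000×1.42 = 218.29 + 24.080 + 11.360 = 253.73 W.
Ideal ⇒ P_in = P_out, so I_p = P_out/V_p = 253.73/120 = 2.11 A.

I_p ≈ 2.11 A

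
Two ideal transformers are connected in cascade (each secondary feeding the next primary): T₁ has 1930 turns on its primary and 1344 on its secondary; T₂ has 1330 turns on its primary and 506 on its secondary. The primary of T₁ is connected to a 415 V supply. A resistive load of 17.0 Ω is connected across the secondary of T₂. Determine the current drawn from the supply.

After T₁: V = 415.00 × 1344/1930 = 288.99 V.
After T₂: V = 288.99 × 506/1330 = 109.95 V.
I_load = 109.95/17.0 = 6.4676 A, so P_out = 109.95 × 6.4676 = 711.10 W.
All ideal ⇒ P_in = P_out, so I_supply = 711.10/415 = 1.71 A.

I_supply ≈ 1.71 A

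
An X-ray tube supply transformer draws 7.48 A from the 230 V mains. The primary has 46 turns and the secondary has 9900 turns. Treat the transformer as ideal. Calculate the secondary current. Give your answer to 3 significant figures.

I_s/I_p = N_p/N_s, so I_s = 7.48 × 46/9900 = 0.0348 A.

I_s ≈ 0.0348 A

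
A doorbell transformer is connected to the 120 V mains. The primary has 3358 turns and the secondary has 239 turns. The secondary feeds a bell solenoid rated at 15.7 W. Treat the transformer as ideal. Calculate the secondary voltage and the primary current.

V_s ≈ 8.54 V, I_p ≈ 0.131 A

V_s = V_p × N_s/N_p = 120 × 239/3358 = 8.5408 V.
I_s = P/V_s = 15.7/8.5408 = 1.8382 A.
I_p = I_s × N_s/N_p = 1.8382 × 239/3358 = 0.131 A.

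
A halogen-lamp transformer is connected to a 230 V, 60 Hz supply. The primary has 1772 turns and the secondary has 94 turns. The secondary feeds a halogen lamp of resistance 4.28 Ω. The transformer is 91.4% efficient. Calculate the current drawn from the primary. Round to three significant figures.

V_s = 230 × 94/1772 = 12.201 V.
I_s = V_s/R = 12.201/4.28 = 2.8507 A.
P_out = V_s I_s = 12.201 × 2.8507 = 34.781 W.
P_in = P_out/η = 34.781/0.914 = 38.053 W.
I_p = P_in/V_p = 38.053/230 = 0.165 A.

I_p ≈ 0.165 A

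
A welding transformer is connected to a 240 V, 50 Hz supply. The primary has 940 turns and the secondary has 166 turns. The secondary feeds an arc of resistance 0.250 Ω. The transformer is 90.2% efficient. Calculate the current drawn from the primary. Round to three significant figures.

I_p ≈ 33.2 A

V_s = 240 × 166/940 = 42.383 V.
I_s = V_s/R = 42.383/0.250 = 169.53 A.
P_out = V_s I_s = 42.383 × 169.53 = 7185.3 W.
P_in = P_out/η = 7185.3/0.902 = 7965.9 W.
I_p = P_in/V_p = 7965.9/240 = 33.2 A.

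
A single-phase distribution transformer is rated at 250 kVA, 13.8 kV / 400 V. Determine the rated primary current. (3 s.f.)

I_p = S/V_p = 250000/13800 = 18.1 A.

I_p ≈ 18.1 A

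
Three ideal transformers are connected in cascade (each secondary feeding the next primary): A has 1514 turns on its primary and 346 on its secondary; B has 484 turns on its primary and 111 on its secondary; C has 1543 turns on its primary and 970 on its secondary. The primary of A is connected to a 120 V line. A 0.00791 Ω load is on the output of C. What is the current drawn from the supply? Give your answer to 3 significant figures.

After A: V = 120.00 × 346/1514 = 27.424 V.
After B: V = 27.424 × 111/484 = 6.2894 V.
After C: V = 6.2894 × 970/1543 = 3.9538 V.
I_load = 3.9538/0.00791 = 499.85 A, so P_out = 3.9538 × 499.85 = 1976.3 W.
All ideal ⇒ P_in = P_out, so I_supply = 1976.3/120 = 16.5 A.

I_supply ≈ 16.5 A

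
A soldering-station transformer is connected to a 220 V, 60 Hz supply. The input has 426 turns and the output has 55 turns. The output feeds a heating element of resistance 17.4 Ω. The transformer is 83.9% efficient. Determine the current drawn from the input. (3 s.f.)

V_out = 220 × 55/426 = 28.404 V.
I_out = V_out/R = 28.404/17.4 = 1.6324 A.
P_out = V_out I_out = 28.404 × 1.6324 = 46.366 W.
P_in = P_out/η = 46.366/0.839 = 55.264 W.
I_in = P_in/V_in = 55.264/220 = 0.251 A.

I_in ≈ 0.251 A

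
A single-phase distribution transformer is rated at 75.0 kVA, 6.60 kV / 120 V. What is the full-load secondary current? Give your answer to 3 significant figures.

I_s = S/V_s = 75000/120 = 625 A.

I_s ≈ 625 A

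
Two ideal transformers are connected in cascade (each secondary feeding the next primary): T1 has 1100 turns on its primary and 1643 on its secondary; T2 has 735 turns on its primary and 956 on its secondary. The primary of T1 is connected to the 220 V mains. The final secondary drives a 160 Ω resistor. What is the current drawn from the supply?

I_supply ≈ 5.19 A

After T1: V = 220.00 × 1643/1100 = 328.60 V.
After T2: V = 328.60 × 956/735 = 427.40 V.
I_load = 427.40/160 = 2.6713 A, so P_out = 427.40 × 2.6713 = 1141.7 W.
All ideal ⇒ P_in = P_out, so I_supply = 1141.7/220 = 5.19 A.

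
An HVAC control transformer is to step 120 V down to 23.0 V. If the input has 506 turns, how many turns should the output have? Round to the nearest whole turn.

N_out = 97 turns

N_out/N_in = V_out/V_in, so N_out = 506 × 23.0/120 = 97.0 ≈ 97 turns.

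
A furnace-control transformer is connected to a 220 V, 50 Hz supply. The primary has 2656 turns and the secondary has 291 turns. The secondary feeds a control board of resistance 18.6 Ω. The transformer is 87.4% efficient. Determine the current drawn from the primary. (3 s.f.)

V_s = 220 × 291/2656 = 24.104 V.
I_s = V_s/R = 24.104/18.6 = 1.2959 A.
P_out = V_s I_s = 24.104 × 1.2959 = 31.236 W.
P_in = P_out/η = 31.236/0.874 = 35.740 W.
I_p = P_in/V_p = 35.740/220 = 0.162 A.

I_p ≈ 0.162 A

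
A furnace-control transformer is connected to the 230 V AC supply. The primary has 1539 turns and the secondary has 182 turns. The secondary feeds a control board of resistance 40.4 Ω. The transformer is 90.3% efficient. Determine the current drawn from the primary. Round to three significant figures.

V_s = 230 × 182/1539 = 27.199 V.
I_s = V_s/R = 27.199/40.4 = 0.67325 A.
P_out = V_s I_s = 27.199 × 0.67325 = 18.312 W.
P_in = P_out/η = 18.312/0.903 = 20.279 W.
I_p = P_in/V_p = 20.279/230 = 0.0882 A.

I_p ≈ 0.0882 A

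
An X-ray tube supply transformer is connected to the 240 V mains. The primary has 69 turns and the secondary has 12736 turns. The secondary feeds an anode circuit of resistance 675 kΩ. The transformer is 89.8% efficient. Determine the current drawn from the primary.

I_p ≈ 13.5 A

V_s = 240 × 12736/69 = 44299 V.
I_s = V_s/R = 44299/675000 = 0.065628 A.
P_out = V_s I_s = 44299 × 0.065628 = 2907.3 W.
P_in = P_out/η = 2907.3/0.898 = 3237.5 W.
I_p = P_in/V_p = 3237.5/240 = 13.5 A.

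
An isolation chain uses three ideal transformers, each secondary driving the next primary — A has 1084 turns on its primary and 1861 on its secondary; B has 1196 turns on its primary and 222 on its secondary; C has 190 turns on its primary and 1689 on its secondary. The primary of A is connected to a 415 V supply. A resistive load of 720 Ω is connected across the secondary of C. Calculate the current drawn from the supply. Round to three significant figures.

After A: V = 415.00 × 1861/1084 = 712.47 V.
After B: V = 712.47 × 222/1196 = 132.25 V.
After C: V = 132.25 × 1689/190 = 1175.6 V.
I_load = 1175.6/720 = 1.6328 A, so P_out = 1175.6 × 1.6328 = 1919.5 W.
All ideal ⇒ P_in = P_out, so I_supply = 1919.5/415 = 4.63 A.

I_supply ≈ 4.63 A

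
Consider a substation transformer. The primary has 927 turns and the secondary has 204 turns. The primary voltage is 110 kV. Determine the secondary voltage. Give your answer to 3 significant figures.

V_s ≈ 24200 V

V_s/V_p = N_s/N_p, so V_s = 110000 × 204/927 = 24200 V.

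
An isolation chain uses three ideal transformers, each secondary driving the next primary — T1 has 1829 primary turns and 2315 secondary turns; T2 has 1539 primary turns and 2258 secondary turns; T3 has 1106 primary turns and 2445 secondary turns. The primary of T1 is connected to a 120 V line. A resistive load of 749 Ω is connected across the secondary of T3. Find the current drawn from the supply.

I_supply ≈ 2.70 A

Secondary of T1: V = 120.00 × 2315/1829 = 151.89 V.
Secondary of T2: V = 151.89 × 2258/1539 = 222.85 V.
Secondary of T3: V = 222.85 × 2445/1106 = 492.64 V.
I_load = 492.64/749 = 0.65773 A, so P_out = 492.64 × 0.65773 = 324.02 W.
All ideal ⇒ P_in = P_out, so I_supply = 324.02/120 = 2.70 A.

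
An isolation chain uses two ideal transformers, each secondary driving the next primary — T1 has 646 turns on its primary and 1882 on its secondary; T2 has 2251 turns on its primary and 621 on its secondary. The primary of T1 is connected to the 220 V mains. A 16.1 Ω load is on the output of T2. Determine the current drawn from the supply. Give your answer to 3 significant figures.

Secondary of T1: V = 220.00 × 1882/646 = 640.93 V.
Secondary of T2: V = 640.93 × 621/2251 = 176.82 V.
I_load = 176.82/16.1 = 10.982 A, so P_out = 176.82 × 10.982 = 1941.9 W.
All ideal ⇒ P_in = P_out, so I_supply = 1941.9/220 = 8.83 A.

I_supply ≈ 8.83 A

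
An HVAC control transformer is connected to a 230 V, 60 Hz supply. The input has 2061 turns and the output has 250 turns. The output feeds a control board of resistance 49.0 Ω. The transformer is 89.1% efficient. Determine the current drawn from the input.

I_in ≈ 0.0775 A

V_out = 230 × 250/2061 = 27.899 V.
I_out = V_out/R = 27.899/49.0 = 0.56937 A.
P_out = V_out I_out = 27.899 × 0.56937 = 15.885 W.
P_in = P_out/η = 15.885/0.891 = 17.828 W.
I_in = P_in/V_in = 17.828/230 = 0.0775 A.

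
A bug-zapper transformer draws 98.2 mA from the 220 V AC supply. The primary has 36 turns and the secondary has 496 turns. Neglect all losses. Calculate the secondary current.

I_s/I_p = N_p/N_s, so I_s = 0.0982 × 36/496 = 0.00713 A.

I_s ≈ 0.00713 A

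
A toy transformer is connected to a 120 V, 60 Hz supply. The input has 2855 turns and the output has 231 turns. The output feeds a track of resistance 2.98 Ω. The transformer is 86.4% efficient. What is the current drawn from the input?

I_in ≈ 0.305 A

V_out = 120 × 231/2855 = 9.7093 V.
I_out = V_out/R = 9.7093/2.98 = 3.2581 A.
P_out = V_out I_out = 9.7093 × 3.2581 = 31.634 W.
P_in = P_out/η = 31.634/0.864 = 36.614 W.
I_in = P_in/V_in = 36.614/120 = 0.305 A.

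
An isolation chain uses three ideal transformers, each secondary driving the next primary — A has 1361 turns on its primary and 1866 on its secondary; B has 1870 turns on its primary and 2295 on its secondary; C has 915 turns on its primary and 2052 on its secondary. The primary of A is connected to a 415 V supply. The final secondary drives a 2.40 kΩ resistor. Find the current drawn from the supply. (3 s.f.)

Secondary of A: V = 415.00 × 1866/1361 = 568.99 V.
Secondary of B: V = 568.99 × 2295/1870 = 698.30 V.
Secondary of C: V = 698.30 × 2052/915 = 1566.0 V.
I_load = 1566.0/2400 = 0.65251 A, so P_out = 1566.0 × 0.65251 = 1021.8 W.
All ideal ⇒ P_in = P_out, so I_supply = 1021.8/415 = 2.46 A.

I_supply ≈ 2.46 A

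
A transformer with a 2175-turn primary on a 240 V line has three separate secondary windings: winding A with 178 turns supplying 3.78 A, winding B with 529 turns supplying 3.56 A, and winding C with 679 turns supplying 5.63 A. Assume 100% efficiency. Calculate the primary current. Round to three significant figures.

V_A = 240 × 178/2175 = 19.641 V; V_B = 240 × 529/2175 = 58.372 V; V_C = 240 × 679/2175 = 74.924 V.
P_out = V_A I_A + V_B I_B + V_C I_C = 19.641×3.78 + 58.372×3.56 + 74.924×5.63 = 74.244 + 207.81 + 421.82 = 703.87 W.
Ideal ⇒ P_in = P_out, so I_p = P_out/V_p = 703.87/240 = 2.93 A.

I_p ≈ 2.93 A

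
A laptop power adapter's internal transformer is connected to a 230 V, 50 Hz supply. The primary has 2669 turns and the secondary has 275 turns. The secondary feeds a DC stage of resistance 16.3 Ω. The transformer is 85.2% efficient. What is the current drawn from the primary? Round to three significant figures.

V_s = 230 × 275/2669 = 23.698 V.
I_s = V_s/R = 23.698/16.3 = 1.4539 A.
P_out = V_s I_s = 23.698 × 1.4539 = 34.454 W.
P_in = P_out/η = 34.454/0.852 = 40.439 W.
I_p = P_in/V_p = 40.439/230 = 0.176 A.

I_p ≈ 0.176 A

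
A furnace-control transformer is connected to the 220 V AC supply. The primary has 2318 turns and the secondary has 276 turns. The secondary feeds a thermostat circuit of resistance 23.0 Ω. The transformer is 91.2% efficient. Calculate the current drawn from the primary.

V_s = 220 × 276/2318 = 26.195 V.
I_s = V_s/R = 26.195/23.0 = 1.1389 A.
P_out = V_s I_s = 26.195 × 1.1389 = 29.834 W.
P_in = P_out/η = 29.834/0.912 = 32.713 W.
I_p = P_in/V_p = 32.713/220 = 0.149 A.

I_p ≈ 0.149 A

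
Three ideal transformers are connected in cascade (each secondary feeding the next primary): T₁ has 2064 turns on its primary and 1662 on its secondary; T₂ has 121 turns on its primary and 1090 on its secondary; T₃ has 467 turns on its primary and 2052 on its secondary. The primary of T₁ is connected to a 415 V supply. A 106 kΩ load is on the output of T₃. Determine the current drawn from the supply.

Secondary of T₁: V = 415.00 × 1662/2064 = 334.17 V.
Secondary of T₂: V = 334.17 × 1090/121 = 3010.3 V.
Secondary of T₃: V = 3010.3 × 2052/467 = 13227 V.
I_load = 13227/106000 = 0.12479 A, so P_out = 13227 × 0.12479 = 1650.6 W.
All ideal ⇒ P_in = P_out, so I_supply = 1650.6/415 = 3.98 A.

I_supply ≈ 3.98 A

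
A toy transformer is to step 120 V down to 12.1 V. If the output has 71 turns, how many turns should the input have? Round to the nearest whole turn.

N_in = 704 turns

N_in/N_out = V_in/V_out, so N_in = 71 × 120/12.1 = 704.1 ≈ 704 turns.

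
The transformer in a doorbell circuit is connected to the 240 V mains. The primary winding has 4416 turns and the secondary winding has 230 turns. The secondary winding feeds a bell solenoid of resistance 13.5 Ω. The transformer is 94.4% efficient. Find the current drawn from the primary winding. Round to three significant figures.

V_s = 240 × 230/4416 = 12.500 V.
I_s = V_s/R = 12.500/13.5 = 0.92593 A.
P_out = V_s I_s = 12.500 × 0.92593 = 11.574 W.
P_in = P_out/η = 11.574/0.944 = 12.261 W.
I_p = P_in/V_p = 12.261/240 = 0.0511 A.

I_p ≈ 0.0511 A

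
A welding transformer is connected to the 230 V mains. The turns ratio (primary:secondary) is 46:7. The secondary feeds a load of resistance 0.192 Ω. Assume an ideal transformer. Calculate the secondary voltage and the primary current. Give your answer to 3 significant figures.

V_s ≈ 35.0 V, I_p ≈ 27.7 A

V_s = V_p × N_s/N_p = 230 × 7/46 = 35.000 V.
I_s = V_s/R = 35.000/0.192 = 182.29 A.
I_p = I_s × N_s/N_p = 182.29 × 7/46 = 27.7 A.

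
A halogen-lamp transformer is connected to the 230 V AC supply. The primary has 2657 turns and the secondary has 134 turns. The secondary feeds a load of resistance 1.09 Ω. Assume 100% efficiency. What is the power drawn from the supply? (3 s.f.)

V_s = V_p × N_s/N_p = 230 × 134/2657 = 11.600 V.
I_s = V_s/R = 11.600/1.09 = 10.642 A.
I_p = I_s × N_s/N_p = 10.642 × 134/2657 = 0.53670 A.
P = V_p I_p = 230 × 0.53670 = 123 W.

P ≈ 123 W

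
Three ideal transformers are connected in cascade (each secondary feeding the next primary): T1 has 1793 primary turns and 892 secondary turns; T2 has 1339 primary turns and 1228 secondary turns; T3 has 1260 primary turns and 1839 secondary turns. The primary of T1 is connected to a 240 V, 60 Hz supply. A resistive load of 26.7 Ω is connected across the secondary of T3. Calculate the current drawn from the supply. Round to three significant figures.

I_supply ≈ 3.99 A

After T1: V = 240.00 × 892/1793 = 119.40 V.
After T2: V = 119.40 × 1228/1339 = 109.50 V.
After T3: V = 109.50 × 1839/1260 = 159.82 V.
I_load = 159.82/26.7 = 5.9857 A, so P_out = 159.82 × 5.9857 = 956.62 W.
All ideal ⇒ P_in = P_out, so I_supply = 956.62/240 = 3.99 A.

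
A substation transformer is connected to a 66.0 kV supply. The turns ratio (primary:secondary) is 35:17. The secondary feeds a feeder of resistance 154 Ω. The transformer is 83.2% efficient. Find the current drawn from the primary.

V_s = 66000 × 17/35 = 32057 V.
I_s = V_s/R = 32057/154 = 208.16 A.
P_out = V_s I_s = 32057 × 208.16 = 6.6731×10^6 W.
P_in = P_out/η = 6.6731×10^6/0.832 = 8.0206×10^6 W.
I_p = P_in/V_p = 8.0206×10^6/66000 = 122 A.

I_p ≈ 122 A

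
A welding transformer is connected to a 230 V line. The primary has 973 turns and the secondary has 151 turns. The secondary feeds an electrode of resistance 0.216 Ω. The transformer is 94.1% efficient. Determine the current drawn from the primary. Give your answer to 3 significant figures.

V_s = 230 × 151/973 = 35.694 V.
I_s = V_s/R = 35.694/0.216 = 165.25 A.
P_out = V_s I_s = 35.694 × 165.25 = 5898.3 W.
P_in = P_out/η = 5898.3/0.941 = 6268.2 W.
I_p = P_in/V_p = 6268.2/230 = 27.3 A.

I_p ≈ 27.3 A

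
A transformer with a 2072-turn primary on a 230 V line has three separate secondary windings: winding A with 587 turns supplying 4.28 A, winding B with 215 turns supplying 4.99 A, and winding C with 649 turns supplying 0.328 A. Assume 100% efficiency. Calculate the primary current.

V_A = 230 × 587/2072 = 65.159 V; V_B = 230 × 215/2072 = 23.866 V; V_C = 230 × 649/2072 = 72.042 V.
P_out = V_A I_A + V_B I_B + V_C I_C = 65.159×4.28 + 23.866×4.99 + 72.042×0.328 = 278.88 + 119.09 + 23.630 = 421.60 W.
Ideal ⇒ P_in = P_out, so I_p = P_out/V_p = 421.60/230 = 1.83 A.

I_p ≈ 1.83 A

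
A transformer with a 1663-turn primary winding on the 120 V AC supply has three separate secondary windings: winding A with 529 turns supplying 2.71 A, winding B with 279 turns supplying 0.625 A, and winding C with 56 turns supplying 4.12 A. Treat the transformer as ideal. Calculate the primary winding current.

V_A = 120 × 529/1663 = 38.172 V; V_B = 120 × 279/1663 = 20.132 V; V_C = 120 × 56/1663 = 4.0409 V.
P_out = V_A I_A + V_B I_B + V_C I_C = 38.172×2.71 + 20.132×0.625 + 4.0409×4.12 = 103.45 + 12.583 + 16.648 = 132.68 W.
Ideal ⇒ P_in = P_out, so I_p = P_out/V_p = 132.68/120 = 1.11 A.

I_p ≈ 1.11 A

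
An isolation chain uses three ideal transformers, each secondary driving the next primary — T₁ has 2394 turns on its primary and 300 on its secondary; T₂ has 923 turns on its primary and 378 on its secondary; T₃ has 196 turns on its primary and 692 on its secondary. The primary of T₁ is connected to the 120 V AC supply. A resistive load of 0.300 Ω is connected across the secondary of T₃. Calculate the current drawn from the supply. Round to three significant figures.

Secondary of T₁: V = 120.00 × 300/2394 = 15.038 V.
Secondary of T₂: V = 15.038 × 378/923 = 6.1584 V.
Secondary of T₃: V = 6.1584 × 692/196 = 21.743 V.
I_load = 21.743/0.300 = 72.477 A, so P_out = 21.743 × 72.477 = 1575.9 W.
All ideal ⇒ P_in = P_out, so I_supply = 1575.9/120 = 13.1 A.

I_supply ≈ 13.1 A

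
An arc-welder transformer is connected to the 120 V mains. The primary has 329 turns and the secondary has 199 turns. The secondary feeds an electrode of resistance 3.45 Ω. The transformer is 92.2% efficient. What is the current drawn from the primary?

I_p ≈ 13.8 A

V_s = 120 × 199/329 = 72.584 V.
I_s = V_s/R = 72.584/3.45 = 21.039 A.
P_out = V_s I_s = 72.584 × 21.039 = 1527.1 W.
P_in = P_out/η = 1527.1/0.922 = 1656.3 W.
I_p = P_in/V_p = 1656.3/120 = 13.8 A.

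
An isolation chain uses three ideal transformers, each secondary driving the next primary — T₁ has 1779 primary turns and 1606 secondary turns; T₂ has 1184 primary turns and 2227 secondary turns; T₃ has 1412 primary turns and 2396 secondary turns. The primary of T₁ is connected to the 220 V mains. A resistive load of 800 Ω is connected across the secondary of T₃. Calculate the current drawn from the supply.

Secondary of T₁: V = 220.00 × 1606/1779 = 198.61 V.
Secondary of T₂: V = 198.61 × 2227/1184 = 373.56 V.
Secondary of T₃: V = 373.56 × 2396/1412 = 633.89 V.
I_load = 633.89/800 = 0.79236 A, so P_out = 633.89 × 0.79236 = 502.27 W.
All ideal ⇒ P_in = P_out, so I_supply = 502.27/220 = 2.28 A.

I_supply ≈ 2.28 A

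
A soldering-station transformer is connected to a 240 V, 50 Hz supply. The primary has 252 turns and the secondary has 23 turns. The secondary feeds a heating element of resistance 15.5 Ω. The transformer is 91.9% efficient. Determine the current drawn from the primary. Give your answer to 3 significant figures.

I_p ≈ 0.140 A

V_s = 240 × 23/252 = 21.905 V.
I_s = V_s/R = 21.905/15.5 = 1.4132 A.
P_out = V_s I_s = 21.905 × 1.4132 = 30.956 W.
P_in = P_out/η = 30.956/0.919 = 33.684 W.
I_p = P_in/V_p = 33.684/240 = 0.140 A.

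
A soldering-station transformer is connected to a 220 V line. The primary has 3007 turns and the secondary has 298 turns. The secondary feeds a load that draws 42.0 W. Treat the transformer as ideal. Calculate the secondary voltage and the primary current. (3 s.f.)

V_s ≈ 21.8 V, I_p ≈ 0.191 A

V_s = V_p × N_s/N_p = 220 × 298/3007 = 21.802 V.
I_s = P/V_s = 42.0/21.802 = 1.9264 A.
I_p = I_s × N_s/N_p = 1.9264 × 298/3007 = 0.191 A.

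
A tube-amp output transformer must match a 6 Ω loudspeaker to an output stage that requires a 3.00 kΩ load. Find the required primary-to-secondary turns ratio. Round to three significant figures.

Z_p/Z_s = (N_p/N_s)², so N_p/N_s = √(3000/6) = √500 = 22.4.

N_p/N_s ≈ 22.4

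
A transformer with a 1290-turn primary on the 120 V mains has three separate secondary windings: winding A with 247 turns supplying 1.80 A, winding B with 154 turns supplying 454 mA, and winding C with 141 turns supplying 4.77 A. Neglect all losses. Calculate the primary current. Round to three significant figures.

I_p ≈ 0.920 A

V_A = 120 × 247/1290 = 22.977 V; V_B = 120 × 154/1290 = 14.326 V; V_C = 120 × 141/1290 = 13.116 V.
P_out = V_A I_A + V_B I_B + V_C I_C = 22.977×1.80 + 14.326×0.454 + 13.116×4.77 = 41.358 + 6.5038 + 62.565 = 110.43 W.
Ideal ⇒ P_in = P_out, so I_p = P_out/V_p = 110.43/120 = 0.920 A.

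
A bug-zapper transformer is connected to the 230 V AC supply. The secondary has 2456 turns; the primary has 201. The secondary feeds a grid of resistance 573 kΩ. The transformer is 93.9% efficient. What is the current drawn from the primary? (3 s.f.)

V_s = 230 × 2456/201 = 2810.3 V.
I_s = V_s/R = 2810.3/573000 = 0.0049046 A.
P_out = V_s I_s = 2810.3 × 0.0049046 = 13.784 W.
P_in = P_out/η = 13.784/0.939 = 14.679 W.
I_p = P_in/V_p = 14.679/230 = 0.0638 A.

I_p ≈ 0.0638 A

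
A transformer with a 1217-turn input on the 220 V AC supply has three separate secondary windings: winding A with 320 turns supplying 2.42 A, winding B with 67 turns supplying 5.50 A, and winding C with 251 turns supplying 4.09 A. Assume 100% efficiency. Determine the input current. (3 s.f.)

V_A = 220 × 320/1217 = 57.847 V; V_B = 220 × 67/1217 = 12.112 V; V_C = 220 × 251/1217 = 45.374 V.
P_out = V_A I_A + V_B I_B + V_C I_C = 57.847×2.42 + 12.112×5.50 + 45.374×4.09 = 139.99 + 66.615 + 185.58 = 392.18 W.
Ideal ⇒ P_in = P_out, so I_in = P_out/V_in = 392.18/220 = 1.78 A.

I_in ≈ 1.78 A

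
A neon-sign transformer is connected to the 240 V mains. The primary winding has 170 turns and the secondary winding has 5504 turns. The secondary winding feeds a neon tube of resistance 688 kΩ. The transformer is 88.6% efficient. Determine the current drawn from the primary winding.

I_p ≈ 0.413 A

V_s = 240 × 5504/170 = 7770.4 V.
I_s = V_s/R = 7770.4/688000 = 0.011294 A.
P_out = V_s I_s = 7770.4 × 0.011294 = 87.759 W.
P_in = P_out/η = 87.759/0.886 = 99.051 W.
I_p = P_in/V_p = 99.051/240 = 0.413 A.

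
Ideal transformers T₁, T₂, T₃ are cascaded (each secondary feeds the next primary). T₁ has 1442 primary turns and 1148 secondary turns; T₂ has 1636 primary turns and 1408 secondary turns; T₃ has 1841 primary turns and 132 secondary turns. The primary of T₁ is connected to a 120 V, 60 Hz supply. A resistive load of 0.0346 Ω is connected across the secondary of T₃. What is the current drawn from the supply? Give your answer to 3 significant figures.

After T₁: V = 120.00 × 1148/1442 = 95.534 V.
After T₂: V = 95.534 × 1408/1636 = 82.220 V.
After T₃: V = 82.220 × 132/1841 = 5.8952 V.
I_load = 5.8952/0.0346 = 170.38 A, so P_out = 5.8952 × 170.38 = 1004.4 W.
All ideal ⇒ P_in = P_out, so I_supply = 1004.4/120 = 8.37 A.

I_supply ≈ 8.37 A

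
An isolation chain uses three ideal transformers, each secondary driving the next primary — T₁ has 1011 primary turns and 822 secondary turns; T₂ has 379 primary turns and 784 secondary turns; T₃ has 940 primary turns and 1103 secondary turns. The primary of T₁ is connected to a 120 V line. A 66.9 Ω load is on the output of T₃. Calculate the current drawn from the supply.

Secondary of T₁: V = 120.00 × 822/1011 = 97.567 V.
Secondary of T₂: V = 97.567 × 784/379 = 201.83 V.
Secondary of T₃: V = 201.83 × 1103/940 = 236.82 V.
I_load = 236.82/66.9 = 3.5400 A, so P_out = 236.82 × 3.5400 = 838.35 W.
All ideal ⇒ P_in = P_out, so I_supply = 838.35/120 = 6.99 A.

I_supply ≈ 6.99 A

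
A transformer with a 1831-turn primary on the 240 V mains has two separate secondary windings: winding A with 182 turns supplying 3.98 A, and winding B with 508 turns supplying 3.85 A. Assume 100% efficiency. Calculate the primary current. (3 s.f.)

V_A = 240 × 182/1831 = 23.856 V; V_B = 240 × 508/1831 = 66.587 V.
P_out = V_A I_A + V_B I_B = 23.856×3.98 + 66.587×3.85 = 94.946 + 256.36 = 351.30 W.
Ideal ⇒ P_in = P_out, so I_p = P_out/V_p = 351.30/240 = 1.46 A.

I_p ≈ 1.46 A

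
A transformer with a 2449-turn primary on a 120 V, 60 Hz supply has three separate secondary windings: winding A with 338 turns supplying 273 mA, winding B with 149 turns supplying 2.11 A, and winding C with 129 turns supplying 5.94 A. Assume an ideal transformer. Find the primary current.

V_A = 120 × 338/2449 = 16.562 V; V_B = 120 × 149/2449 = 7.3009 V; V_C = 120 × 129/2449 = 6.3209 V.
P_out = V_A I_A + V_B I_B + V_C I_C = 16.562×0.273 + 7.3009×2.11 + 6.3209×5.94 = 4.5214 + 15.405 + 37.546 = 57.473 W.
Ideal ⇒ P_in = P_out, so I_p = P_out/V_p = 57.473/120 = 0.479 A.

I_p ≈ 0.479 A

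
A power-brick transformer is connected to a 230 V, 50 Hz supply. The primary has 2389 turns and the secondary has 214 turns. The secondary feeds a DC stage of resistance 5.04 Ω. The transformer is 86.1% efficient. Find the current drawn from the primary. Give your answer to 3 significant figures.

I_p ≈ 0.425 A

V_s = 230 × 214/2389 = 20.603 V.
I_s = V_s/R = 20.603/5.04 = 4.0878 A.
P_out = V_s I_s = 20.603 × 4.0878 = 84.221 W.
P_in = P_out/η = 84.221/0.861 = 97.818 W.
I_p = P_in/V_p = 97.818/230 = 0.425 A.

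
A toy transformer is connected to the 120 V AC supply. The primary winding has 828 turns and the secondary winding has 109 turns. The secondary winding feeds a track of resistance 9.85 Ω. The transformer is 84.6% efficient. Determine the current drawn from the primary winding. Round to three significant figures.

V_s = 120 × 109/828 = 15.797 V.
I_s = V_s/R = 15.797/9.85 = 1.6038 A.
P_out = V_s I_s = 15.797 × 1.6038 = 25.335 W.
P_in = P_out/η = 25.335/0.846 = 29.947 W.
I_p = P_in/V_p = 29.947/120 = 0.250 A.

I_p ≈ 0.250 A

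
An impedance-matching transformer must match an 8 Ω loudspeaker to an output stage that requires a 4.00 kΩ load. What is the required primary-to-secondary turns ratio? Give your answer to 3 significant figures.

N_p/N_s ≈ 22.4

Z_p/Z_s = (N_p/N_s)², so N_p/N_s = √(4000/8) = √500 = 22.4.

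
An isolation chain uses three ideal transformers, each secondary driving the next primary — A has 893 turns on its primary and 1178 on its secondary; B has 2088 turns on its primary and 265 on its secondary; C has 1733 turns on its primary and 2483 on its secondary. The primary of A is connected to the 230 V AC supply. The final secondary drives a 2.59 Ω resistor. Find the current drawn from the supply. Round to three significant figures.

I_supply ≈ 5.11 A

Secondary of A: V = 230.00 × 1178/893 = 303.40 V.
Secondary of B: V = 303.40 × 265/2088 = 38.507 V.
Secondary of C: V = 38.507 × 2483/1733 = 55.172 V.
I_load = 55.172/2.59 = 21.302 A, so P_out = 55.172 × 21.302 = 1175.3 W.
All ideal ⇒ P_in = P_out, so I_supply = 1175.3/230 = 5.11 A.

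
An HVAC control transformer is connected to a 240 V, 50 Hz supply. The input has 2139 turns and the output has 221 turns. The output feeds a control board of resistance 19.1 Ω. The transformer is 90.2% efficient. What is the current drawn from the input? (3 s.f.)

I_in ≈ 0.149 A

V_out = 240 × 221/2139 = 24.797 V.
I_out = V_out/R = 24.797/19.1 = 1.2983 A.
P_out = V_out I_out = 24.797 × 1.2983 = 32.192 W.
P_in = P_out/η = 32.192/0.902 = 35.690 W.
I_in = P_in/V_in = 35.690/240 = 0.149 A.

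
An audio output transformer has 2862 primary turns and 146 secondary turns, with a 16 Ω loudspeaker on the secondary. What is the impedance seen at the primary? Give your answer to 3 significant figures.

Z_p ≈ 6150 Ω

Z_p = (N_p/N_s)² × Z_s = (2862/146)² × 16 = 6150 Ω.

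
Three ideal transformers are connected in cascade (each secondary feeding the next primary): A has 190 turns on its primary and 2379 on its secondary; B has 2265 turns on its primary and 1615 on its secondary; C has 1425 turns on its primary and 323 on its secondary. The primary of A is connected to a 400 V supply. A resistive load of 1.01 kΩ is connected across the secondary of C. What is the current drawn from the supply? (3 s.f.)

Secondary of A: V = 400.00 × 2379/190 = 5008.4 V.
Secondary of B: V = 5008.4 × 1615/2265 = 3571.1 V.
Secondary of C: V = 3571.1 × 323/1425 = 809.46 V.
I_load = 809.46/1010 = 0.80144 A, so P_out = 809.46 × 0.80144 = 648.73 W.
All ideal ⇒ P_in = P_out, so I_supply = 648.73/400 = 1.62 A.

I_supply ≈ 1.62 A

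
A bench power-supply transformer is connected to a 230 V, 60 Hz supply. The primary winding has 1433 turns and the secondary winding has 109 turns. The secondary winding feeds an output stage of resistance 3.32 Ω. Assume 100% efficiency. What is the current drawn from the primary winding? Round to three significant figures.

I_p ≈ 0.401 A

V_s = V_p × N_s/N_p = 230 × 109/1433 = 17.495 V.
I_s = V_s/R = 17.495/3.32 = 5.2695 A.
For an ideal transformer I_p N_p = I_s N_s, so I_p = 5.2695 × 109/1433 = 0.401 A.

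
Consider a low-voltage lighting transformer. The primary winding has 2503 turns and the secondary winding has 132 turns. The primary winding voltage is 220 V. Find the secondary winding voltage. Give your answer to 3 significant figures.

V_s ≈ 11.6 V

V_s/V_p = N_s/N_p, so V_s = 220 × 132/2503 = 11.6 V.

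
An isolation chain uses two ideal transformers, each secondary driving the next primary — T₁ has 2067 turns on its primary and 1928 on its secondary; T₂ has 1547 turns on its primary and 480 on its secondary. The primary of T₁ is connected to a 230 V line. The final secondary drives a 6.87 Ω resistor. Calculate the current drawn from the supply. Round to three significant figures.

After T₁: V = 230.00 × 1928/2067 = 214.53 V.
After T₂: V = 214.53 × 480/1547 = 66.565 V.
I_load = 66.565/6.87 = 9.6892 A, so P_out = 66.565 × 9.6892 = 644.96 W.
All ideal ⇒ P_in = P_out, so I_supply = 644.96/230 = 2.80 A.

I_supply ≈ 2.80 A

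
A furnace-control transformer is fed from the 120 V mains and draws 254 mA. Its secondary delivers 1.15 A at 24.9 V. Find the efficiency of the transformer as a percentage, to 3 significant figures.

P_in = 120 × 0.254 = 30.4800 W.
P_out = 24.9 × 1.15 = 28.6350 W.
η = P_out/P_in = 28.6350/30.4800 = 0.939.

η ≈ 93.9%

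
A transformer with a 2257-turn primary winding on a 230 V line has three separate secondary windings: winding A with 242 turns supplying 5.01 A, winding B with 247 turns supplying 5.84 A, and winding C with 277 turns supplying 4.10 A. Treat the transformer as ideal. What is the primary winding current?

I_p ≈ 1.68 A

V_A = 230 × 242/2257 = 24.661 V; V_B = 230 × 247/2257 = 25.171 V; V_C = 230 × 277/2257 = 28.228 V.
P_out = V_A I_A + V_B I_B + V_C I_C = 24.661×5.01 + 25.171×5.84 + 28.228×4.10 = 123.55 + 147.00 + 115.73 = 386.28 W.
Ideal ⇒ P_in = P_out, so I_p = P_out/V_p = 386.28/230 = 1.68 A.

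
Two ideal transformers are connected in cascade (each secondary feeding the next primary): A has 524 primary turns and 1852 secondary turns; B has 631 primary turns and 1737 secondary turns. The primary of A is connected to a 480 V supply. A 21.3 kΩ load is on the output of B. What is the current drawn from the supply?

After A: V = 480.00 × 1852/524 = 1696.5 V.
After B: V = 1696.5 × 1737/631 = 4670.0 V.
I_load = 4670.0/21300 = 0.21925 A, so P_out = 4670.0 × 0.21925 = 1023.9 W.
All ideal ⇒ P_in = P_out, so I_supply = 1023.9/480 = 2.13 A.

I_supply ≈ 2.13 A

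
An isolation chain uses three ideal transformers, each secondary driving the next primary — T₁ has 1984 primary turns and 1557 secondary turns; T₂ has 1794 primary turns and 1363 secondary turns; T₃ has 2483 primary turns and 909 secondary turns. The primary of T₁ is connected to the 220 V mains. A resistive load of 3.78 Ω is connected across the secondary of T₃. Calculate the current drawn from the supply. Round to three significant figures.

After T₁: V = 220.00 × 1557/1984 = 172.65 V.
After T₂: V = 172.65 × 1363/1794 = 131.17 V.
After T₃: V = 131.17 × 909/2483 = 48.021 V.
I_load = 48.021/3.78 = 12.704 A, so P_out = 48.021 × 12.704 = 610.05 W.
All ideal ⇒ P_in = P_out, so I_supply = 610.05/220 = 2.77 A.

I_supply ≈ 2.77 A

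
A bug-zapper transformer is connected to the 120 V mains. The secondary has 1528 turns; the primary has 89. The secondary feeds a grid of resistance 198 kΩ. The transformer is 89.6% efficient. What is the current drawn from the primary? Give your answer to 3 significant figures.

I_p ≈ 0.199 A

V_s = 120 × 1528/89 = 2060.2 V.
I_s = V_s/R = 2060.2/198000 = 0.010405 A.
P_out = V_s I_s = 2060.2 × 0.010405 = 21.437 W.
P_in = P_out/η = 21.437/0.896 = 23.925 W.
I_p = P_in/V_p = 23.925/120 = 0.199 A.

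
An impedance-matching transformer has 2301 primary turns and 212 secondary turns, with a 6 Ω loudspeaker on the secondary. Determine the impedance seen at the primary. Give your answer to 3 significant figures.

Z_p = (N_p/N_s)² × Z_s = (2301/212)² × 6 = 707 Ω.

Z_p ≈ 707 Ω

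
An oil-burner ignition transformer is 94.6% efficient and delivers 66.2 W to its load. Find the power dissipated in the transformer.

P_loss ≈ 3.78 W

P_in = P_out/η = 66.2/0.946 = 69.9789 W.
P_loss = P_in − P_out = 69.9789 − 66.2 = 3.78 W.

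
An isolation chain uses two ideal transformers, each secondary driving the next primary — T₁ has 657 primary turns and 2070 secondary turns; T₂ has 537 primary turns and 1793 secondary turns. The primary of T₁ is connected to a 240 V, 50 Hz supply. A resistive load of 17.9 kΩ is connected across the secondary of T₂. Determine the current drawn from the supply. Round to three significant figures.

I_supply ≈ 1.48 A

After T₁: V = 240.00 × 2070/657 = 756.16 V.
After T₂: V = 756.16 × 1793/537 = 2524.8 V.
I_load = 2524.8/17900 = 0.14105 A, so P_out = 2524.8 × 0.14105 = 356.12 W.
All ideal ⇒ P_in = P_out, so I_supply = 356.12/240 = 1.48 A.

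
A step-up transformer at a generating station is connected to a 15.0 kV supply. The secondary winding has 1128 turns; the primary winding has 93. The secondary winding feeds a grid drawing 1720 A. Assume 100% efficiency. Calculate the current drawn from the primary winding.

I_p ≈ 20900 A

For an ideal transformer I_p N_p = I_s N_s, so I_p = 1720 × 1128/93 = 20900 A.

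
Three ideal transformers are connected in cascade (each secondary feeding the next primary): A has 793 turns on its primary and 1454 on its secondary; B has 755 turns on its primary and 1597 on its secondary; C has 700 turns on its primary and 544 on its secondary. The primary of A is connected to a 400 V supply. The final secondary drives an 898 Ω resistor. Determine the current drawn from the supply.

I_supply ≈ 4.05 A

Secondary of A: V = 400.00 × 1454/793 = 733.42 V.
Secondary of B: V = 733.42 × 1597/755 = 1551.3 V.
Secondary of C: V = 1551.3 × 544/700 = 1205.6 V.
I_load = 1205.6/898 = 1.3426 A, so P_out = 1205.6 × 1.3426 = 1618.6 W.
All ideal ⇒ P_in = P_out, so I_supply = 1618.6/400 = 4.05 A.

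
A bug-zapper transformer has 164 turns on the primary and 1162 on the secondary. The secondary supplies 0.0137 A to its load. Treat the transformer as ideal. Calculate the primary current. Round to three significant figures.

For an ideal transformer I_p/I_s = N_s/N_p, so I_p = 0.0137 × 1162/164 = 0.0971 A.

I_p ≈ 0.0971 A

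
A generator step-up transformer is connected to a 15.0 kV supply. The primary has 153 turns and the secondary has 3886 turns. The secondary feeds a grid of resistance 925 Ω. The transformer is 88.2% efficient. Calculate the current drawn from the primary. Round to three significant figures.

V_s = 15000 × 3886/153 = 380980 V.
I_s = V_s/R = 380980/925 = 411.87 A.
P_out = V_s I_s = 380980 × 411.87 = 1.5691×10^8 W.
P_in = P_out/η = 1.5691×10^8/0.882 = 1.7791×10^8 W.
I_p = P_in/V_p = 1.7791×10^8/15000 = 11900 A.

I_p ≈ 11900 A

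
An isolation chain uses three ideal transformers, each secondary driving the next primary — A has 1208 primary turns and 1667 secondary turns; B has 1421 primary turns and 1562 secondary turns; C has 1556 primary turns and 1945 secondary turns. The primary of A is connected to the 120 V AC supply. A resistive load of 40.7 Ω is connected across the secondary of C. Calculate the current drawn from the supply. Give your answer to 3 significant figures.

After A: V = 120.00 × 1667/1208 = 165.60 V.
After B: V = 165.60 × 1562/1421 = 182.03 V.
After C: V = 182.03 × 1945/1556 = 227.53 V.
I_load = 227.53/40.7 = 5.5905 A, so P_out = 227.53 × 5.5905 = 1272.0 W.
All ideal ⇒ P_in = P_out, so I_supply = 1272.0/120 = 10.6 A.

I_supply ≈ 10.6 A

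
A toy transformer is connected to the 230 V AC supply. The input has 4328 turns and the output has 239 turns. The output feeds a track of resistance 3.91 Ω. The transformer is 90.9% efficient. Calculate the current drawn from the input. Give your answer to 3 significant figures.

I_in ≈ 0.197 A

V_out = 230 × 239/4328 = 12.701 V.
I_out = V_out/R = 12.701/3.91 = 3.2483 A.
P_out = V_out I_out = 12.701 × 3.2483 = 41.257 W.
P_in = P_out/η = 41.257/0.909 = 45.388 W.
I_in = P_in/V_in = 45.388/230 = 0.197 A.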